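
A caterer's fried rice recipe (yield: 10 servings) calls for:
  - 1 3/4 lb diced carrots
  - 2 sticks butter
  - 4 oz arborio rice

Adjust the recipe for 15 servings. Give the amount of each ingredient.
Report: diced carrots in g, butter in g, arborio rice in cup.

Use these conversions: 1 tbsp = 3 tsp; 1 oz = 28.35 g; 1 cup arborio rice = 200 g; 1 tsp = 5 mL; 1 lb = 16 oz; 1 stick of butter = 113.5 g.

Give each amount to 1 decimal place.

Scaling factor: 15/10 = 3/2 = 1.5.
diced carrots: 1.75 lb × 3/2 × 16 oz/lb × 28.35 g/oz = 1190.7 g
butter: 2 stick × 3/2 × 113.5 g/stick = 340.5 g
arborio rice: 4 oz × 3/2 × 28.35 g/oz ÷ 200 g/cup ≈ 0.9 cup

diced carrots: 1190.7 g; butter: 340.5 g; arborio rice: 0.9 cup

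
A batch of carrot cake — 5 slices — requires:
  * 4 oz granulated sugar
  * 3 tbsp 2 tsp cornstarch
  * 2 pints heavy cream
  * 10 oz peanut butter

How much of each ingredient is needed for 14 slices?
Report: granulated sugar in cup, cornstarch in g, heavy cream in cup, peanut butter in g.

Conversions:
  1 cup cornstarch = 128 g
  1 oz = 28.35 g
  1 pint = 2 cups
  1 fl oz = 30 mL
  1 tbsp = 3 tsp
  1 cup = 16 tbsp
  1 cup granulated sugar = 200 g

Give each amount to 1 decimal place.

granulated sugar: 1.6 cup; cornstarch: 82.1 g; heavy cream: 11.2 cup; peanut butter: 793.8 g

Scaling factor: 14/5 = 2.8.
granulated sugar: 4 oz × 14/5 × 28.35 g/oz ÷ 200 g/cup ≈ 1.6 cup
cornstarch: (3 tbsp + 2 tsp = 11/3 tbsp) × 14/5 ÷ 16 tbsp/cup × 128 g/cup ≈ 82.1 g
heavy cream: 2 pint × 14/5 × 2 cup/pint = 11.2 cup
peanut butter: 10 oz × 14/5 × 28.35 g/oz = 793.8 g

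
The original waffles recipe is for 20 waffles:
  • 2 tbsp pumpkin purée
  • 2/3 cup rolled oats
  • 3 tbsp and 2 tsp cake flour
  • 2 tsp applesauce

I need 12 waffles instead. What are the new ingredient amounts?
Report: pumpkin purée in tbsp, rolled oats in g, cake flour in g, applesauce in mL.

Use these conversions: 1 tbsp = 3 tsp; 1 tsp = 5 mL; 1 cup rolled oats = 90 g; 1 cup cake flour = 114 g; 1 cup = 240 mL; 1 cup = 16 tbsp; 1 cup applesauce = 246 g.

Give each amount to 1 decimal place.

Scaling factor: 12/20 = 3/5 = 0.6.
pumpkin purée: 2 tbsp × 3/5 = 1.2 tbsp
rolled oats: 2/3 cup × 3/5 × 90 g/cup = 36.0 g
cake flour: (3 tbsp + 2 tsp = 11/3 tbsp) × 3/5 ÷ 16 tbsp/cup × 114 g/cup ≈ 15.7 g
applesauce: 2 tsp × 3/5 × 5 mL/tsp = 6.0 mL

pumpkin purée: 1.2 tbsp; rolled oats: 36.0 g; cake flour: 15.7 g; applesauce: 6.0 mL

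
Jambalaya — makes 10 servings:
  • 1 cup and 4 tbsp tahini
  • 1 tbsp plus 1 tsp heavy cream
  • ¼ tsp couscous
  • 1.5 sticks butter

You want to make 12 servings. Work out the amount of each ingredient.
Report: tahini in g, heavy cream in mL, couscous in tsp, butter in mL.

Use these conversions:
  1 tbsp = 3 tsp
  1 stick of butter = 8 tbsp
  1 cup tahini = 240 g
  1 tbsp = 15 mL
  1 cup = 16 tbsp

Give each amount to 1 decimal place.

Scaling factor: 12/10 = 6/5 = 1.2.
tahini: (1 cup + 4 tbsp = 1.25 cup) × 6/5 × 240 g/cup = 360.0 g
heavy cream: (1 tbsp + 1 tsp = 4/3 tbsp) × 6/5 × 15 mL/tbsp = 24.0 mL
couscous: 0.25 tsp × 6/5 = 0.3 tsp
butter: 1.5 stick × 6/5 × 8 tbsp/stick × 15 mL/tbsp = 216.0 mL

tahini: 360.0 g; heavy cream: 24.0 mL; couscous: 0.3 tsp; butter: 216.0 mL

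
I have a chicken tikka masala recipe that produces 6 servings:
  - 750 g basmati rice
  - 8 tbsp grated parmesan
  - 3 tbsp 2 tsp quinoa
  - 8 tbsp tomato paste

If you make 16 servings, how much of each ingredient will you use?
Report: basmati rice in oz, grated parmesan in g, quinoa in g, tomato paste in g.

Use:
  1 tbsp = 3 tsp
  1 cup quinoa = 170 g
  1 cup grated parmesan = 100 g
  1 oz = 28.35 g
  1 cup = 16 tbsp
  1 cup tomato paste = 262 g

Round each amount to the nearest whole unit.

Scaling factor: 16/6 = 8/3.
basmati rice: 750 g × 8/3 ÷ 28.35 g/oz ≈ 71 oz
grated parmesan: 8 tbsp × 8/3 ÷ 16 tbsp/cup × 100 g/cup ≈ 133 g
quinoa: (3 tbsp + 2 tsp = 11/3 tbsp) × 8/3 ÷ 16 tbsp/cup × 170 g/cup ≈ 104 g
tomato paste: 8 tbsp × 8/3 ÷ 16 tbsp/cup × 262 g/cup ≈ 349 g

basmati rice: 71 oz; grated parmesan: 133 g; quinoa: 104 g; tomato paste: 349 g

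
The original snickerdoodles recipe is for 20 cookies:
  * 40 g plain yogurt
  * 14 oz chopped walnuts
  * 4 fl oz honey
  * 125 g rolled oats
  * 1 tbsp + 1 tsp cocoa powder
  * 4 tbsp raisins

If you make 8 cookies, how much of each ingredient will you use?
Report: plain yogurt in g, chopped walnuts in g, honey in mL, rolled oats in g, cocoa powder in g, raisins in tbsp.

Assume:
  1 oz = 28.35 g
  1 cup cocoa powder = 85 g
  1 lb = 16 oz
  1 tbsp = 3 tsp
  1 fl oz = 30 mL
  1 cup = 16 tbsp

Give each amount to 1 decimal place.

plain yogurt: 16.0 g; chopped walnuts: 158.8 g; honey: 48.0 mL; rolled oats: 50.0 g; cocoa powder: 2.8 g; raisins: 1.6 tbsp

Scaling factor: 8/20 = 2/5 = 0.4.
plain yogurt: 40 g × 2/5 = 16.0 g
chopped walnuts: 14 oz × 2/5 × 28.35 g/oz ≈ 158.8 g
honey: 4 fl oz × 2/5 × 30 mL/fl oz = 48.0 mL
rolled oats: 125 g × 2/5 = 50.0 g
cocoa powder: (1 tbsp + 1 tsp = 4/3 tbsp) × 2/5 ÷ 16 tbsp/cup × 85 g/cup ≈ 2.8 g
raisins: 4 tbsp × 2/5 = 1.6 tbsp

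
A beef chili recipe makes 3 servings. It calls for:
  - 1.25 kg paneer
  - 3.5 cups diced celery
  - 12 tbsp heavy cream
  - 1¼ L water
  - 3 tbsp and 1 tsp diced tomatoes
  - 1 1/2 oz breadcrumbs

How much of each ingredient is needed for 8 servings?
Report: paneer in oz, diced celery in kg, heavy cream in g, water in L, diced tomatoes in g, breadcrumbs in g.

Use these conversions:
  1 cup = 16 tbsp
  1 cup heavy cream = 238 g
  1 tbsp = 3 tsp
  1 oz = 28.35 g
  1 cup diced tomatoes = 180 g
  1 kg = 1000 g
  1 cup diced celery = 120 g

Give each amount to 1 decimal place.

paneer: 117.6 oz; diced celery: 1.1 kg; heavy cream: 476.0 g; water: 3.3 L; diced tomatoes: 100.0 g; breadcrumbs: 113.4 g

Scaling factor: 8/3.
paneer: 1.25 kg × 8/3 × 1000 g/kg ÷ 28.35 g/oz ≈ 117.6 oz
diced celery: 3.5 cup × 8/3 × 120 g/cup ÷ 1000 g/kg ≈ 1.1 kg
heavy cream: 12 tbsp × 8/3 ÷ 16 tbsp/cup × 238 g/cup = 476.0 g
water: 1.25 L × 8/3 ≈ 3.3 L
diced tomatoes: (3 tbsp + 1 tsp = 10/3 tbsp) × 8/3 ÷ 16 tbsp/cup × 180 g/cup = 100.0 g
breadcrumbs: 1.5 oz × 8/3 × 28.35 g/oz = 113.4 g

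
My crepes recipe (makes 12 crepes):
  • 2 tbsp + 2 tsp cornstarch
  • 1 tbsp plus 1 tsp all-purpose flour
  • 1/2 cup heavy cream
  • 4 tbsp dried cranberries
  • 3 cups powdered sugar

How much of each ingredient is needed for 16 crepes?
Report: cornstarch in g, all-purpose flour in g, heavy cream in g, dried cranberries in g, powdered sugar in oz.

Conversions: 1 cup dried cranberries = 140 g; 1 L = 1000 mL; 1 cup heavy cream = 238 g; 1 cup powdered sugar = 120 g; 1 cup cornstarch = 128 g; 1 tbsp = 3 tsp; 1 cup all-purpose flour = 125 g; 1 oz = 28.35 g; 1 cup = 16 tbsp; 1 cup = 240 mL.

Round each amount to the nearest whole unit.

cornstarch: 28 g; all-purpose flour: 14 g; heavy cream: 159 g; dried cranberries: 47 g; powdered sugar: 17 oz

Scaling factor: 16/12 = 4/3.
cornstarch: (2 tbsp + 2 tsp = 8/3 tbsp) × 4/3 ÷ 16 tbsp/cup × 128 g/cup ≈ 28 g
all-purpose flour: (1 tbsp + 1 tsp = 4/3 tbsp) × 4/3 ÷ 16 tbsp/cup × 125 g/cup ≈ 14 g
heavy cream: 0.5 cup × 4/3 × 238 g/cup ≈ 159 g
dried cranberries: 4 tbsp × 4/3 ÷ 16 tbsp/cup × 140 g/cup ≈ 47 g
powdered sugar: 3 cup × 4/3 × 120 g/cup ÷ 28.35 g/oz ≈ 17 oz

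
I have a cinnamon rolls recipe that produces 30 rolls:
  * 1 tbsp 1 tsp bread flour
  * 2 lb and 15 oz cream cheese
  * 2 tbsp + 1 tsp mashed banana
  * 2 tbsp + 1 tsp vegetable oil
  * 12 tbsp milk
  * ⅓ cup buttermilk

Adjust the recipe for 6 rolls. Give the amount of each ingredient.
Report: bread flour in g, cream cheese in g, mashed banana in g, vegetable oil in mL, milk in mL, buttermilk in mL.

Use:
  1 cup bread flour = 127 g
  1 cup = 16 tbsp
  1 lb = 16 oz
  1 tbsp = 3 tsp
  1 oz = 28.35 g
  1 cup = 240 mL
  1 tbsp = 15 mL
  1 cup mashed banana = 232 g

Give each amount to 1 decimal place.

Scaling factor: 6/30 = 1/5 = 0.2.
bread flour: (1 tbsp + 1 tsp = 4/3 tbsp) × 1/5 ÷ 16 tbsp/cup × 127 g/cup ≈ 2.1 g
cream cheese: (2 lb + 15 oz = 2.9375 lb) × 1/5 × 16 oz/lb × 28.35 g/oz ≈ 266.5 g
mashed banana: (2 tbsp + 1 tsp = 7/3 tbsp) × 1/5 ÷ 16 tbsp/cup × 232 g/cup ≈ 6.8 g
vegetable oil: (2 tbsp + 1 tsp = 7/3 tbsp) × 1/5 × 15 mL/tbsp = 7.0 mL
milk: 12 tbsp × 1/5 × 15 mL/tbsp = 36.0 mL
buttermilk: 1/3 cup × 1/5 × 240 mL/cup = 16.0 mL

bread flour: 2.1 g; cream cheese: 266.5 g; mashed banana: 6.8 g; vegetable oil: 7.0 mL; milk: 36.0 mL; buttermilk: 16.0 mL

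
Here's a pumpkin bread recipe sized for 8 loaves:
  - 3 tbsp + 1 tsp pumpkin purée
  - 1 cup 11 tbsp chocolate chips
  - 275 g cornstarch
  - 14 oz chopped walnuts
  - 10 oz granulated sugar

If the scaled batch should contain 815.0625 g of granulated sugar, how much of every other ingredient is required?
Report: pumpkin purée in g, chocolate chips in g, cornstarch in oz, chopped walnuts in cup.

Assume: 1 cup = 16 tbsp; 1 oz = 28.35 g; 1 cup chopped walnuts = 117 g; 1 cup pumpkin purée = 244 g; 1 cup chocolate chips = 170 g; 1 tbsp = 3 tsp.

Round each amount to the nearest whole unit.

The original recipe has 283.5 g of granulated sugar, so the scaling factor is 815.0625 ÷ 283.5 = 23/8 = 2.875.
pumpkin purée: (3 tbsp + 1 tsp = 10/3 tbsp) × 23/8 ÷ 16 tbsp/cup × 244 g/cup ≈ 146 g
chocolate chips: (1 cup + 11 tbsp = 1.6875 cup) × 23/8 × 170 g/cup ≈ 825 g
cornstarch: 275 g × 23/8 ÷ 28.35 g/oz ≈ 28 oz
chopped walnuts: 14 oz × 23/8 × 28.35 g/oz ÷ 117 g/cup ≈ 10 cup

pumpkin purée: 146 g; chocolate chips: 825 g; cornstarch: 28 oz; chopped walnuts: 10 cup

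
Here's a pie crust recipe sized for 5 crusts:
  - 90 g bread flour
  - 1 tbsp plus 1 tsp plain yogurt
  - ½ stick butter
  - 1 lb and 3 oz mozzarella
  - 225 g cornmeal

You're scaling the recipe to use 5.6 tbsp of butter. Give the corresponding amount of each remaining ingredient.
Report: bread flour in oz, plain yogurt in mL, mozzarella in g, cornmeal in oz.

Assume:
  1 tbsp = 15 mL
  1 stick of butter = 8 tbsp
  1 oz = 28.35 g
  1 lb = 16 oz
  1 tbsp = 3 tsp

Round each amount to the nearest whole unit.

bread flour: 4 oz; plain yogurt: 28 mL; mozzarella: 754 g; cornmeal: 11 oz

The original recipe has 4 tbsp of butter, so the scaling factor is 5.6 ÷ 4 = 7/5 = 1.4.
bread flour: 90 g × 7/5 ÷ 28.35 g/oz ≈ 4 oz
plain yogurt: (1 tbsp + 1 tsp = 4/3 tbsp) × 7/5 × 15 mL/tbsp = 28 mL
mozzarella: (1 lb + 3 oz = 1.1875 lb) × 7/5 × 16 oz/lb × 28.35 g/oz ≈ 754 g
cornmeal: 225 g × 7/5 ÷ 28.35 g/oz ≈ 11 oz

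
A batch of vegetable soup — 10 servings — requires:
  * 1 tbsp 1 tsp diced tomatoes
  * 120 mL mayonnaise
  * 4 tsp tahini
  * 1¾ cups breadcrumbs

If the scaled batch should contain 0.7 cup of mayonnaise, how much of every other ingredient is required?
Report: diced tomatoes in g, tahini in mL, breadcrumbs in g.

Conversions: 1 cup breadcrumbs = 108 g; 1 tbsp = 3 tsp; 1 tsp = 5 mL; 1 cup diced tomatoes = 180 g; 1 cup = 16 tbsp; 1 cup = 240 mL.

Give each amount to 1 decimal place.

diced tomatoes: 21.0 g; tahini: 28.0 mL; breadcrumbs: 264.6 g

The original recipe has 0.5 cup of mayonnaise, so the scaling factor is 0.7 ÷ 0.5 = 7/5 = 1.4.
diced tomatoes: (1 tbsp + 1 tsp = 4/3 tbsp) × 7/5 ÷ 16 tbsp/cup × 180 g/cup = 21.0 g
tahini: 4 tsp × 7/5 × 5 mL/tsp = 28.0 mL
breadcrumbs: 1.75 cup × 7/5 × 108 g/cup = 264.6 g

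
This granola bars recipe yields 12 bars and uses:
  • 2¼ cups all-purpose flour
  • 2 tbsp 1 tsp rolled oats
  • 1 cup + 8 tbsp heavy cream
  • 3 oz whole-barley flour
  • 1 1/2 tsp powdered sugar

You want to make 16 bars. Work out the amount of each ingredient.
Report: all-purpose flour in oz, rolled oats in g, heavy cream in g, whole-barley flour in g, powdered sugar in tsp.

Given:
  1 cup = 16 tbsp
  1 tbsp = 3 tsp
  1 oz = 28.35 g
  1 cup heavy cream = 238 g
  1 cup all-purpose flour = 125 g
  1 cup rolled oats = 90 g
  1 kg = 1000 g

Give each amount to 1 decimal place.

Scaling factor: 16/12 = 4/3.
all-purpose flour: 2.25 cup × 4/3 × 125 g/cup ÷ 28.35 g/oz ≈ 13.2 oz
rolled oats: (2 tbsp + 1 tsp = 7/3 tbsp) × 4/3 ÷ 16 tbsp/cup × 90 g/cup = 17.5 g
heavy cream: (1 cup + 8 tbsp = 1.5 cup) × 4/3 × 238 g/cup = 476.0 g
whole-barley flour: 3 oz × 4/3 × 28.35 g/oz = 113.4 g
powdered sugar: 1.5 tsp × 4/3 = 2.0 tsp

all-purpose flour: 13.2 oz; rolled oats: 17.5 g; heavy cream: 476.0 g; whole-barley flour: 113.4 g; powdered sugar: 2.0 tsp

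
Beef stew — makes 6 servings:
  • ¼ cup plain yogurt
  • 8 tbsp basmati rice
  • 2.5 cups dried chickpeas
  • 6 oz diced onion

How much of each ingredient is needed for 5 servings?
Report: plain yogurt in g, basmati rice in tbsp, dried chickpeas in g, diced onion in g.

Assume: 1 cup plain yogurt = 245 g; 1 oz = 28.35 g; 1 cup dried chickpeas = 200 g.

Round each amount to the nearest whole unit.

Scaling factor: 5/6.
plain yogurt: 0.25 cup × 5/6 × 245 g/cup ≈ 51 g
basmati rice: 8 tbsp × 5/6 ≈ 7 tbsp
dried chickpeas: 2.5 cup × 5/6 × 200 g/cup ≈ 417 g
diced onion: 6 oz × 5/6 × 28.35 g/oz ≈ 142 g

plain yogurt: 51 g; basmati rice: 7 tbsp; dried chickpeas: 417 g; diced onion: 142 g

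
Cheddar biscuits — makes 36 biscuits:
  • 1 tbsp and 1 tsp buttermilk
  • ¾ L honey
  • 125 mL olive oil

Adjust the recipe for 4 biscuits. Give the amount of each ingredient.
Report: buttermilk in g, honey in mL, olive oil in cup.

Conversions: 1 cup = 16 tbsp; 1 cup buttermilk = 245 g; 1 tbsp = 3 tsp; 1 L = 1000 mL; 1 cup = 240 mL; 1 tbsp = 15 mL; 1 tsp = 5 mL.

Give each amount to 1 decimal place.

buttermilk: 2.3 g; honey: 83.3 mL; olive oil: 0.1 cup

Scaling factor: 4/36 = 1/9.
buttermilk: (1 tbsp + 1 tsp = 4/3 tbsp) × 1/9 ÷ 16 tbsp/cup × 245 g/cup ≈ 2.3 g
honey: 0.75 L × 1/9 × 1000 mL/L ≈ 83.3 mL
olive oil: 125 mL × 1/9 ÷ 240 mL/cup ≈ 0.1 cup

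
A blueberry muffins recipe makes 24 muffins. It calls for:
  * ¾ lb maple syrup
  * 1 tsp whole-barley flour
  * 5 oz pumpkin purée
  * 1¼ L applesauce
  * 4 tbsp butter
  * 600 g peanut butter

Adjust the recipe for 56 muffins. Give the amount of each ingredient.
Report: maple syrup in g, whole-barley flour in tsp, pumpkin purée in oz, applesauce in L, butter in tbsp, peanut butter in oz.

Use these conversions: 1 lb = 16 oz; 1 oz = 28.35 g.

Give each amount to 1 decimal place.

maple syrup: 793.8 g; whole-barley flour: 2.3 tsp; pumpkin purée: 11.7 oz; applesauce: 2.9 L; butter: 9.3 tbsp; peanut butter: 49.4 oz

Scaling factor: 56/24 = 7/3.
maple syrup: 0.75 lb × 7/3 × 16 oz/lb × 28.35 g/oz = 793.8 g
whole-barley flour: 1 tsp × 7/3 ≈ 2.3 tsp
pumpkin purée: 5 oz × 7/3 ≈ 11.7 oz
applesauce: 1.25 L × 7/3 ≈ 2.9 L
butter: 4 tbsp × 7/3 ≈ 9.3 tbsp
peanut butter: 600 g × 7/3 ÷ 28.35 g/oz ≈ 49.4 oz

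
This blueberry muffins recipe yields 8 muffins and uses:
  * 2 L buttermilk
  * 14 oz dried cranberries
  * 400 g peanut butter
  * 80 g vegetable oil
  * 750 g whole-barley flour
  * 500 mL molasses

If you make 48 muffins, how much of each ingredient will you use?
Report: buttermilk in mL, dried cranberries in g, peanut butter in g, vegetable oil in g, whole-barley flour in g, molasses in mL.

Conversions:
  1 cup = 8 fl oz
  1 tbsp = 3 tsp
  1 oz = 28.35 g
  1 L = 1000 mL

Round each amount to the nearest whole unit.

buttermilk: 12000 mL; dried cranberries: 2381 g; peanut butter: 2400 g; vegetable oil: 480 g; whole-barley flour: 4500 g; molasses: 3000 mL

Scaling factor: 48/8 = 6.
buttermilk: 2 L × 6 × 1000 mL/L = 12000 mL
dried cranberries: 14 oz × 6 × 28.35 g/oz ≈ 2381 g
peanut butter: 400 g × 6 = 2400 g
vegetable oil: 80 g × 6 = 480 g
whole-barley flour: 750 g × 6 = 4500 g
molasses: 500 mL × 6 = 3000 mL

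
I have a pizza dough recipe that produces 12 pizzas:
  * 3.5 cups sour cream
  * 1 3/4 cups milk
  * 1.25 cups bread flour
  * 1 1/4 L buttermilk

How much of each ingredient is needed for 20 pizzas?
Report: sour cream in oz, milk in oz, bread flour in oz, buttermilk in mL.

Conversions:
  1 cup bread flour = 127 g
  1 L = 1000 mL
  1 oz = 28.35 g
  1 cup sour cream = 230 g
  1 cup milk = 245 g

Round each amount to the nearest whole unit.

sour cream: 47 oz; milk: 25 oz; bread flour: 9 oz; buttermilk: 2083 mL

Scaling factor: 20/12 = 5/3.
sour cream: 3.5 cup × 5/3 × 230 g/cup ÷ 28.35 g/oz ≈ 47 oz
milk: 1.75 cup × 5/3 × 245 g/cup ÷ 28.35 g/oz ≈ 25 oz
bread flour: 1.25 cup × 5/3 × 127 g/cup ÷ 28.35 g/oz ≈ 9 oz
buttermilk: 1.25 L × 5/3 × 1000 mL/L ≈ 2083 mL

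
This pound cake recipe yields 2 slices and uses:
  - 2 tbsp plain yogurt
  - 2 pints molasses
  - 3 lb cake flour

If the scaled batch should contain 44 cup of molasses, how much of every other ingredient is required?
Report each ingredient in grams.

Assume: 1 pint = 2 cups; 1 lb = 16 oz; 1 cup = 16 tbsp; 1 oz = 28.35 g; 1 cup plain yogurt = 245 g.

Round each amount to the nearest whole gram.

The original recipe has 4 cup of molasses, so the scaling factor is 44 ÷ 4 = 11.
plain yogurt: 2 tbsp × 11 ÷ 16 tbsp/cup × 245 g/cup ≈ 337 g
cake flour: 3 lb × 11 × 16 oz/lb × 28.35 g/oz ≈ 14969 g

plain yogurt: 337 g; cake flour: 14969 g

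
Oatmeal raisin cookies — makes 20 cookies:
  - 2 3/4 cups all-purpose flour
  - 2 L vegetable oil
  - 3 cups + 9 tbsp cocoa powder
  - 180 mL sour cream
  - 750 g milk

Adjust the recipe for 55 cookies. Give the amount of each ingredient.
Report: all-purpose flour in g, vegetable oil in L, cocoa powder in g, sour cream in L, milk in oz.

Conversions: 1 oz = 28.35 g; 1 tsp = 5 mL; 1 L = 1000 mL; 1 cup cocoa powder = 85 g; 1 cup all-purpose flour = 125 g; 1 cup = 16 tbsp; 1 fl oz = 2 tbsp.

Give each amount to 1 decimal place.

all-purpose flour: 945.3 g; vegetable oil: 5.5 L; cocoa powder: 832.7 g; sour cream: 0.5 L; milk: 72.8 oz

Scaling factor: 55/20 = 11/4 = 2.75.
all-purpose flour: 2.75 cup × 11/4 × 125 g/cup ≈ 945.3 g
vegetable oil: 2 L × 11/4 = 5.5 L
cocoa powder: (3 cup + 9 tbsp = 3.5625 cup) × 11/4 × 85 g/cup ≈ 832.7 g
sour cream: 180 mL × 11/4 ÷ 1000 mL/L ≈ 0.5 L
milk: 750 g × 11/4 ÷ 28.35 g/oz ≈ 72.8 oz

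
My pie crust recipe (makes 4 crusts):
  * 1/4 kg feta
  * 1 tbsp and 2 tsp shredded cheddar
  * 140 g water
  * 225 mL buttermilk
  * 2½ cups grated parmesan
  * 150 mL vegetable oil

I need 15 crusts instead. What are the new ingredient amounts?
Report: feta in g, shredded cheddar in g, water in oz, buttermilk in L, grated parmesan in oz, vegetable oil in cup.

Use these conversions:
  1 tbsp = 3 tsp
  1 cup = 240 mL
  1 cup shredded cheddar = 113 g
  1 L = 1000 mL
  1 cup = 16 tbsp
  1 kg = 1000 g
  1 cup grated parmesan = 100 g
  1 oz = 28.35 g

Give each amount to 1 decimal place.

Scaling factor: 15/4 = 3.75.
feta: 0.25 kg × 15/4 × 1000 g/kg = 937.5 g
shredded cheddar: (1 tbsp + 2 tsp = 5/3 tbsp) × 15/4 ÷ 16 tbsp/cup × 113 g/cup ≈ 44.1 g
water: 140 g × 15/4 ÷ 28.35 g/oz ≈ 18.5 oz
buttermilk: 225 mL × 15/4 ÷ 1000 mL/L ≈ 0.8 L
grated parmesan: 2.5 cup × 15/4 × 100 g/cup ÷ 28.35 g/oz ≈ 33.1 oz
vegetable oil: 150 mL × 15/4 ÷ 240 mL/cup ≈ 2.3 cup

feta: 937.5 g; shredded cheddar: 44.1 g; water: 18.5 oz; buttermilk: 0.8 L; grated parmesan: 33.1 oz; vegetable oil: 2.3 cup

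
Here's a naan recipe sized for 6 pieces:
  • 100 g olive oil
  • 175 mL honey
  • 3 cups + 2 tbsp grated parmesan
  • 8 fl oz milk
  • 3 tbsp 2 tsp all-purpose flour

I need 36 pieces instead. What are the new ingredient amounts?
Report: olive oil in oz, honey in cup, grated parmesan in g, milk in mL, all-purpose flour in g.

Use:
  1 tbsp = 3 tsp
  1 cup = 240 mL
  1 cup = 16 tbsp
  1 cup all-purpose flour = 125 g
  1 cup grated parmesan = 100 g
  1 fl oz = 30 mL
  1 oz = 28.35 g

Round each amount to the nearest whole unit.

Scaling factor: 36/6 = 6.
olive oil: 100 g × 6 ÷ 28.35 g/oz ≈ 21 oz
honey: 175 mL × 6 ÷ 240 mL/cup ≈ 4 cup
grated parmesan: (3 cup + 2 tbsp = 3.125 cup) × 6 × 100 g/cup = 1875 g
milk: 8 fl oz × 6 × 30 mL/fl oz = 1440 mL
all-purpose flour: (3 tbsp + 2 tsp = 11/3 tbsp) × 6 ÷ 16 tbsp/cup × 125 g/cup ≈ 172 g

olive oil: 21 oz; honey: 4 cup; grated parmesan: 1875 g; milk: 1440 mL; all-purpose flour: 172 g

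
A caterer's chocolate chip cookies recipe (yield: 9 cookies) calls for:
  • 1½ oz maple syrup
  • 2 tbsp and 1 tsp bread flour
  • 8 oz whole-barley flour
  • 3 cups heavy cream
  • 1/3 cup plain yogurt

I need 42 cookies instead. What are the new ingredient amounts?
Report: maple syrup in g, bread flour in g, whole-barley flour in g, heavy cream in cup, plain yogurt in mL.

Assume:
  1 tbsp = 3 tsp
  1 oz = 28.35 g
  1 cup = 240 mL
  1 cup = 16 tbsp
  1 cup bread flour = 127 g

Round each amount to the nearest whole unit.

maple syrup: 198 g; bread flour: 86 g; whole-barley flour: 1058 g; heavy cream: 14 cup; plain yogurt: 373 mL

Scaling factor: 42/9 = 14/3.
maple syrup: 1.5 oz × 14/3 × 28.35 g/oz ≈ 198 g
bread flour: (2 tbsp + 1 tsp = 7/3 tbsp) × 14/3 ÷ 16 tbsp/cup × 127 g/cup ≈ 86 g
whole-barley flour: 8 oz × 14/3 × 28.35 g/oz ≈ 1058 g
heavy cream: 3 cup × 14/3 = 14 cup
plain yogurt: 1/3 cup × 14/3 × 240 mL/cup ≈ 373 mL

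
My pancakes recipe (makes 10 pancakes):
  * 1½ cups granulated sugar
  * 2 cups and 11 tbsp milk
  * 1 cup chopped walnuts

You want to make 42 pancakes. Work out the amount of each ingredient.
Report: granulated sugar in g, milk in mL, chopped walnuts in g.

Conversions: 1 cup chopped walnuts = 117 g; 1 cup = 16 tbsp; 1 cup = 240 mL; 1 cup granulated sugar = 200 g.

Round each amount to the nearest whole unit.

Scaling factor: 42/10 = 21/5 = 4.2.
granulated sugar: 1.5 cup × 21/5 × 200 g/cup = 1260 g
milk: (2 cup + 11 tbsp = 2.6875 cup) × 21/5 × 240 mL/cup = 2709 mL
chopped walnuts: 1 cup × 21/5 × 117 g/cup ≈ 491 g

granulated sugar: 1260 g; milk: 2709 mL; chopped walnuts: 491 g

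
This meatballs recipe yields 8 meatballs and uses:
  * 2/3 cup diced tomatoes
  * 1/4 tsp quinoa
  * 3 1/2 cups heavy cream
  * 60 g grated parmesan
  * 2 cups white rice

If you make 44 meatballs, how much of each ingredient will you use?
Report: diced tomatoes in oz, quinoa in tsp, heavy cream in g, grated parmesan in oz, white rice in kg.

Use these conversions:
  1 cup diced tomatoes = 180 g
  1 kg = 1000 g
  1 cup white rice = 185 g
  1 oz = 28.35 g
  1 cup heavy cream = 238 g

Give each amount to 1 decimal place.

diced tomatoes: 23.3 oz; quinoa: 1.4 tsp; heavy cream: 4581.5 g; grated parmesan: 11.6 oz; white rice: 2.0 kg

Scaling factor: 44/8 = 11/2 = 5.5.
diced tomatoes: 2/3 cup × 11/2 × 180 g/cup ÷ 28.35 g/oz ≈ 23.3 oz
quinoa: 0.25 tsp × 11/2 ≈ 1.4 tsp
heavy cream: 3.5 cup × 11/2 × 238 g/cup = 4581.5 g
grated parmesan: 60 g × 11/2 ÷ 28.35 g/oz ≈ 11.6 oz
white rice: 2 cup × 11/2 × 185 g/cup ÷ 1000 g/kg ≈ 2.0 kg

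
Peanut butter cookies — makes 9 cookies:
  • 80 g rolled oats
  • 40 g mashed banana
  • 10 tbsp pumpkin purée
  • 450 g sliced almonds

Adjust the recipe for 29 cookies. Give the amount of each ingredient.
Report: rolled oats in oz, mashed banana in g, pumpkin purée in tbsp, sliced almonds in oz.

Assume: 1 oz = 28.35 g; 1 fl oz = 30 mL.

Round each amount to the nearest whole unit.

Scaling factor: 29/9.
rolled oats: 80 g × 29/9 ÷ 28.35 g/oz ≈ 9 oz
mashed banana: 40 g × 29/9 ≈ 129 g
pumpkin purée: 10 tbsp × 29/9 ≈ 32 tbsp
sliced almonds: 450 g × 29/9 ÷ 28.35 g/oz ≈ 51 oz

rolled oats: 9 oz; mashed banana: 129 g; pumpkin purée: 32 tbsp; sliced almonds: 51 oz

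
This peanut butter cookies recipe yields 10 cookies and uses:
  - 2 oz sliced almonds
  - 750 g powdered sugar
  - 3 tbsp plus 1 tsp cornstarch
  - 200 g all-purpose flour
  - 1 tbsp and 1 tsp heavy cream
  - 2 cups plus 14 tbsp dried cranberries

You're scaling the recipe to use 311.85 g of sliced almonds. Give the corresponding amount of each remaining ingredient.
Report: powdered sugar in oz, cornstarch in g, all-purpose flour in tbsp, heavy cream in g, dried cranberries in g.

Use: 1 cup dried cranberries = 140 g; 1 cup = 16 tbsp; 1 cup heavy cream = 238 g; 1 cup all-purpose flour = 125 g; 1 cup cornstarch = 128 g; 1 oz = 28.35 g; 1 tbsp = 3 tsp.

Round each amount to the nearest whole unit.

powdered sugar: 146 oz; cornstarch: 147 g; all-purpose flour: 141 tbsp; heavy cream: 109 g; dried cranberries: 2214 g

The original recipe has 56.7 g of sliced almonds, so the scaling factor is 311.85 ÷ 56.7 = 11/2 = 5.5.
powdered sugar: 750 g × 11/2 ÷ 28.35 g/oz ≈ 146 oz
cornstarch: (3 tbsp + 1 tsp = 10/3 tbsp) × 11/2 ÷ 16 tbsp/cup × 128 g/cup ≈ 147 g
all-purpose flour: 200 g × 11/2 ÷ 125 g/cup × 16 tbsp/cup ≈ 141 tbsp
heavy cream: (1 tbsp + 1 tsp = 4/3 tbsp) × 11/2 ÷ 16 tbsp/cup × 238 g/cup ≈ 109 g
dried cranberries: (2 cup + 14 tbsp = 2.875 cup) × 11/2 × 140 g/cup ≈ 2214 g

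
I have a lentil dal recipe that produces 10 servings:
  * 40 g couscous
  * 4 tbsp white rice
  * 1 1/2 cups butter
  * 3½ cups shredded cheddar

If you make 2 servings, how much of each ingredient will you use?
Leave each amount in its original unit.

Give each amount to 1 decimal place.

Scaling factor: 2/10 = 1/5 = 0.2.
couscous: 40 g × 1/5 = 8.0 g
white rice: 4 tbsp × 1/5 = 0.8 tbsp
butter: 1.5 cup × 1/5 = 0.3 cup
shredded cheddar: 3.5 cup × 1/5 = 0.7 cup

couscous: 8.0 g; white rice: 0.8 tbsp; butter: 0.3 cup; shredded cheddar: 0.7 cup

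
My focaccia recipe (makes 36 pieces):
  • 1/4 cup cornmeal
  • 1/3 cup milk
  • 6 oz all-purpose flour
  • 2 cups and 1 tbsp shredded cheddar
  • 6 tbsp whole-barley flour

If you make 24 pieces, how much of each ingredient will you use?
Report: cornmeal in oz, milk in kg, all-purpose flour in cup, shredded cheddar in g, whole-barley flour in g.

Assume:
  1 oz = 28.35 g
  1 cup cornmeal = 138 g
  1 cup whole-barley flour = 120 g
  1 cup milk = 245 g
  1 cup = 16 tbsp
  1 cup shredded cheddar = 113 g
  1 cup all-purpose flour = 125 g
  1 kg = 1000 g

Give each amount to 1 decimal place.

Scaling factor: 24/36 = 2/3.
cornmeal: 0.25 cup × 2/3 × 138 g/cup ÷ 28.35 g/oz ≈ 0.8 oz
milk: 1/3 cup × 2/3 × 245 g/cup ÷ 1000 g/kg ≈ 0.1 kg
all-purpose flour: 6 oz × 2/3 × 28.35 g/oz ÷ 125 g/cup ≈ 0.9 cup
shredded cheddar: (2 cup + 1 tbsp = 2.0625 cup) × 2/3 × 113 g/cup ≈ 155.4 g
whole-barley flour: 6 tbsp × 2/3 ÷ 16 tbsp/cup × 120 g/cup = 30.0 g

cornmeal: 0.8 oz; milk: 0.1 kg; all-purpose flour: 0.9 cup; shredded cheddar: 155.4 g; whole-barley flour: 30.0 g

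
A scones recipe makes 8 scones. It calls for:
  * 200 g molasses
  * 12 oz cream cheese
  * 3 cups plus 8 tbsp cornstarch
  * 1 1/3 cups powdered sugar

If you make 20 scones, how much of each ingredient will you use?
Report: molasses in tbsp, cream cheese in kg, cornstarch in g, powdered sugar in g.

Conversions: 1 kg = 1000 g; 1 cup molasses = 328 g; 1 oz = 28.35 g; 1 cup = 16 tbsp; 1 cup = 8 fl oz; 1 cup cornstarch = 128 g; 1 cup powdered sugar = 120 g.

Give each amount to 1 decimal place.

Scaling factor: 20/8 = 5/2 = 2.5.
molasses: 200 g × 5/2 ÷ 328 g/cup × 16 tbsp/cup ≈ 24.4 tbsp
cream cheese: 12 oz × 5/2 × 28.35 g/oz ÷ 1000 g/kg ≈ 0.9 kg
cornstarch: (3 cup + 8 tbsp = 3.5 cup) × 5/2 × 128 g/cup = 1120.0 g
powdered sugar: 4/3 cup × 5/2 × 120 g/cup = 400.0 g

molasses: 24.4 tbsp; cream cheese: 0.9 kg; cornstarch: 1120.0 g; powdered sugar: 400.0 g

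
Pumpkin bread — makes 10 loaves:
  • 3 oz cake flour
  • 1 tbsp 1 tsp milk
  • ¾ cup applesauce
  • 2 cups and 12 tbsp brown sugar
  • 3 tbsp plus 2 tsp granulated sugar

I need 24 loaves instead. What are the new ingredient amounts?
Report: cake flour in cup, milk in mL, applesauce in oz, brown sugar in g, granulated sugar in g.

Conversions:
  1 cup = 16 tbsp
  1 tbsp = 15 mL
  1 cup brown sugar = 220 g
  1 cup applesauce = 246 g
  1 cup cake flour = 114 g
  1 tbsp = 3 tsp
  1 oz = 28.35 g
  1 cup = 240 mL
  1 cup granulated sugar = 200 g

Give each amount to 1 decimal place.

Scaling factor: 24/10 = 12/5 = 2.4.
cake flour: 3 oz × 12/5 × 28.35 g/oz ÷ 114 g/cup ≈ 1.8 cup
milk: (1 tbsp + 1 tsp = 4/3 tbsp) × 12/5 × 15 mL/tbsp = 48.0 mL
applesauce: 0.75 cup × 12/5 × 246 g/cup ÷ 28.35 g/oz ≈ 15.6 oz
brown sugar: (2 cup + 12 tbsp = 2.75 cup) × 12/5 × 220 g/cup = 1452.0 g
granulated sugar: (3 tbsp + 2 tsp = 11/3 tbsp) × 12/5 ÷ 16 tbsp/cup × 200 g/cup = 110.0 g

cake flour: 1.8 cup; milk: 48.0 mL; applesauce: 15.6 oz; brown sugar: 1452.0 g; granulated sugar: 110.0 g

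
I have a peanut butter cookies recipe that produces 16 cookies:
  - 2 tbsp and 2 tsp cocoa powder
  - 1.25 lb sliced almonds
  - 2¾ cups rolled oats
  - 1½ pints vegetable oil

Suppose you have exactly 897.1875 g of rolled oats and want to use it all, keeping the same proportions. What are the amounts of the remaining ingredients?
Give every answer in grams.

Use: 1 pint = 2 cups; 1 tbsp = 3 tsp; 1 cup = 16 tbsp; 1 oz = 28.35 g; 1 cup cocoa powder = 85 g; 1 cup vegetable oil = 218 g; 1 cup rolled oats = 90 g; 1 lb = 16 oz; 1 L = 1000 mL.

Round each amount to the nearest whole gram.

The original recipe has 247.5 g of rolled oats, so the scaling factor is 897.1875 ÷ 247.5 = 29/8 = 3.625.
cocoa powder: (2 tbsp + 2 tsp = 8/3 tbsp) × 29/8 ÷ 16 tbsp/cup × 85 g/cup ≈ 51 g
sliced almonds: 1.25 lb × 29/8 × 16 oz/lb × 28.35 g/oz ≈ 2055 g
vegetable oil: 1.5 pint × 29/8 × 2 cup/pint × 218 g/cup ≈ 2371 g

cocoa powder: 51 g; sliced almonds: 2055 g; vegetable oil: 2371 g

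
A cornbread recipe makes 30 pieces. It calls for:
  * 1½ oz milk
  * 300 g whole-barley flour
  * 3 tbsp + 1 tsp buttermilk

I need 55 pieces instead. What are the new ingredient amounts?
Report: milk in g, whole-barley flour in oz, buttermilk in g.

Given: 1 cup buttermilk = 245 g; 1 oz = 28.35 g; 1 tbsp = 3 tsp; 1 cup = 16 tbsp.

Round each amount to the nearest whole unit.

milk: 78 g; whole-barley flour: 19 oz; buttermilk: 94 g

Scaling factor: 55/30 = 11/6.
milk: 1.5 oz × 11/6 × 28.35 g/oz ≈ 78 g
whole-barley flour: 300 g × 11/6 ÷ 28.35 g/oz ≈ 19 oz
buttermilk: (3 tbsp + 1 tsp = 10/3 tbsp) × 11/6 ÷ 16 tbsp/cup × 245 g/cup ≈ 94 g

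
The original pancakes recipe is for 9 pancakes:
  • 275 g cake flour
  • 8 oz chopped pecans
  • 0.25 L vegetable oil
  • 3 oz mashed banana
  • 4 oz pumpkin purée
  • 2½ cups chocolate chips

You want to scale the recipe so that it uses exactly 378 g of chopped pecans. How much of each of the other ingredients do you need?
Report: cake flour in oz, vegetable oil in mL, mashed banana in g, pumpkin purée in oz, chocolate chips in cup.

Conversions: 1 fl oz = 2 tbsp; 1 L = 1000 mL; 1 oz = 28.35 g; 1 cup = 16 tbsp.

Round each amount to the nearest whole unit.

cake flour: 16 oz; vegetable oil: 417 mL; mashed banana: 142 g; pumpkin purée: 7 oz; chocolate chips: 4 cup

The original recipe has 226.8 g of chopped pecans, so the scaling factor is 378 ÷ 226.8 = 5/3.
cake flour: 275 g × 5/3 ÷ 28.35 g/oz ≈ 16 oz
vegetable oil: 0.25 L × 5/3 × 1000 mL/L ≈ 417 mL
mashed banana: 3 oz × 5/3 × 28.35 g/oz ≈ 142 g
pumpkin purée: 4 oz × 5/3 ≈ 7 oz
chocolate chips: 2.5 cup × 5/3 ≈ 4 cup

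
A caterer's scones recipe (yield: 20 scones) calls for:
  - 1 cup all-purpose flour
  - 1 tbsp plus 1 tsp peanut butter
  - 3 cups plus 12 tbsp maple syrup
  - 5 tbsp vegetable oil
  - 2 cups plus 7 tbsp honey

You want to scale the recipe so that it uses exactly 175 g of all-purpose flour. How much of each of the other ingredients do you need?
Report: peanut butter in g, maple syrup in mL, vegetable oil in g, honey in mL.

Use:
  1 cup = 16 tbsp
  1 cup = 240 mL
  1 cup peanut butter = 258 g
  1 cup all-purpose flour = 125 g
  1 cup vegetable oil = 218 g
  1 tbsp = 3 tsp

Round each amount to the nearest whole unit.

peanut butter: 30 g; maple syrup: 1260 mL; vegetable oil: 95 g; honey: 819 mL

The original recipe has 125 g of all-purpose flour, so the scaling factor is 175 ÷ 125 = 7/5 = 1.4.
peanut butter: (1 tbsp + 1 tsp = 4/3 tbsp) × 7/5 ÷ 16 tbsp/cup × 258 g/cup ≈ 30 g
maple syrup: (3 cup + 12 tbsp = 3.75 cup) × 7/5 × 240 mL/cup = 1260 mL
vegetable oil: 5 tbsp × 7/5 ÷ 16 tbsp/cup × 218 g/cup ≈ 95 g
honey: (2 cup + 7 tbsp = 2.4375 cup) × 7/5 × 240 mL/cup = 819 mL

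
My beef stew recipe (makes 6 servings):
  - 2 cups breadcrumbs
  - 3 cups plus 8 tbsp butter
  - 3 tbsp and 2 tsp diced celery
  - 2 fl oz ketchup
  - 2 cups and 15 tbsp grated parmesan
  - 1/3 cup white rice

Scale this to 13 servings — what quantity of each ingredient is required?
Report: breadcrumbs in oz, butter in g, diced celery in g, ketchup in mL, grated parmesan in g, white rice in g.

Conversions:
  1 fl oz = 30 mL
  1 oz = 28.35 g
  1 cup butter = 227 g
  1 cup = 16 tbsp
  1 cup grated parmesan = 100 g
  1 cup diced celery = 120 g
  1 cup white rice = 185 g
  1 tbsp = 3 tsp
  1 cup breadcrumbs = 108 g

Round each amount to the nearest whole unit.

breadcrumbs: 17 oz; butter: 1721 g; diced celery: 60 g; ketchup: 130 mL; grated parmesan: 636 g; white rice: 134 g

Scaling factor: 13/6.
breadcrumbs: 2 cup × 13/6 × 108 g/cup ÷ 28.35 g/oz ≈ 17 oz
butter: (3 cup + 8 tbsp = 3.5 cup) × 13/6 × 227 g/cup ≈ 1721 g
diced celery: (3 tbsp + 2 tsp = 11/3 tbsp) × 13/6 ÷ 16 tbsp/cup × 120 g/cup ≈ 60 g
ketchup: 2 fl oz × 13/6 × 30 mL/fl oz = 130 mL
grated parmesan: (2 cup + 15 tbsp = 2.9375 cup) × 13/6 × 100 g/cup ≈ 636 g
white rice: 1/3 cup × 13/6 × 185 g/cup ≈ 134 g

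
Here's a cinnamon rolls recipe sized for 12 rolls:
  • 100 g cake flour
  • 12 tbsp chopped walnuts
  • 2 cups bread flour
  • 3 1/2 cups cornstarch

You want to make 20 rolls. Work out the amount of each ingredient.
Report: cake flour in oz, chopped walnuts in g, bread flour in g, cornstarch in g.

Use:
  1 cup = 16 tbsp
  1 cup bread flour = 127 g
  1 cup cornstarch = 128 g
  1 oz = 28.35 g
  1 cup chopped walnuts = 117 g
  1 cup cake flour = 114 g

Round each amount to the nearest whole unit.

cake flour: 6 oz; chopped walnuts: 146 g; bread flour: 423 g; cornstarch: 747 g

Scaling factor: 20/12 = 5/3.
cake flour: 100 g × 5/3 ÷ 28.35 g/oz ≈ 6 oz
chopped walnuts: 12 tbsp × 5/3 ÷ 16 tbsp/cup × 117 g/cup ≈ 146 g
bread flour: 2 cup × 5/3 × 127 g/cup ≈ 423 g
cornstarch: 3.5 cup × 5/3 × 128 g/cup ≈ 747 g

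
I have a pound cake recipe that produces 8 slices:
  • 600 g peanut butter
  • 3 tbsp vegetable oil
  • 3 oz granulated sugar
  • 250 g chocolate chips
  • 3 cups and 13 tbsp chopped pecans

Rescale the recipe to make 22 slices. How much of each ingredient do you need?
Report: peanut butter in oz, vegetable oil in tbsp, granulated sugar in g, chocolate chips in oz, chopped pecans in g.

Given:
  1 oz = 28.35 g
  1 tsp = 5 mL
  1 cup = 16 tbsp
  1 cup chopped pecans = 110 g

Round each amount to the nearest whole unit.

Scaling factor: 22/8 = 11/4 = 2.75.
peanut butter: 600 g × 11/4 ÷ 28.35 g/oz ≈ 58 oz
vegetable oil: 3 tbsp × 11/4 ≈ 8 tbsp
granulated sugar: 3 oz × 11/4 × 28.35 g/oz ≈ 234 g
chocolate chips: 250 g × 11/4 ÷ 28.35 g/oz ≈ 24 oz
chopped pecans: (3 cup + 13 tbsp = 3.8125 cup) × 11/4 × 110 g/cup ≈ 1153 g

peanut butter: 58 oz; vegetable oil: 8 tbsp; granulated sugar: 234 g; chocolate chips: 24 oz; chopped pecans: 1153 g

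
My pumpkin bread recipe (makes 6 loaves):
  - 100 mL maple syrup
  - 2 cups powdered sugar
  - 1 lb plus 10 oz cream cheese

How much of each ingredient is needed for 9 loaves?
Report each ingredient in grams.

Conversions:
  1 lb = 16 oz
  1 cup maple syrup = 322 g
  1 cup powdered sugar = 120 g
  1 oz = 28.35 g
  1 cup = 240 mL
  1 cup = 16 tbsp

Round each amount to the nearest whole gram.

Scaling factor: 9/6 = 3/2 = 1.5.
maple syrup: 100 mL × 3/2 ÷ 240 mL/cup × 322 g/cup ≈ 201 g
powdered sugar: 2 cup × 3/2 × 120 g/cup = 360 g
cream cheese: (1 lb + 10 oz = 1.625 lb) × 3/2 × 16 oz/lb × 28.35 g/oz ≈ 1106 g

maple syrup: 201 g; powdered sugar: 360 g; cream cheese: 1106 g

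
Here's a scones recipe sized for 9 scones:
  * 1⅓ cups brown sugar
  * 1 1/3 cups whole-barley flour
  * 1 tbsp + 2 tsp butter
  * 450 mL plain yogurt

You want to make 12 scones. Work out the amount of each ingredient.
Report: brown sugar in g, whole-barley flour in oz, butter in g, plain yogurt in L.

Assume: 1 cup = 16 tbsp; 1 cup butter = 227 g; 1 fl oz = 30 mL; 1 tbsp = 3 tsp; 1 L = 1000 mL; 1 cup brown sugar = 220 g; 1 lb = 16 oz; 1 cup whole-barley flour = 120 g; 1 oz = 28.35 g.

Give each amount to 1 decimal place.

brown sugar: 391.1 g; whole-barley flour: 7.5 oz; butter: 31.5 g; plain yogurt: 0.6 L

Scaling factor: 12/9 = 4/3.
brown sugar: 4/3 cup × 4/3 × 220 g/cup ≈ 391.1 g
whole-barley flour: 4/3 cup × 4/3 × 120 g/cup ÷ 28.35 g/oz ≈ 7.5 oz
butter: (1 tbsp + 2 tsp = 5/3 tbsp) × 4/3 ÷ 16 tbsp/cup × 227 g/cup ≈ 31.5 g
plain yogurt: 450 mL × 4/3 ÷ 1000 mL/L = 0.6 L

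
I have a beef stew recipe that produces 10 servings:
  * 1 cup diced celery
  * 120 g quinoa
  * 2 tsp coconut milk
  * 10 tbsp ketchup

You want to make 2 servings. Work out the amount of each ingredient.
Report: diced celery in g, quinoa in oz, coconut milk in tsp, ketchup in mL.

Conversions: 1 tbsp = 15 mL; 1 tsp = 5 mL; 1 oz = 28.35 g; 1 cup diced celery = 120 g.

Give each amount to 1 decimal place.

Scaling factor: 2/10 = 1/5 = 0.2.
diced celery: 1 cup × 1/5 × 120 g/cup = 24.0 g
quinoa: 120 g × 1/5 ÷ 28.35 g/oz ≈ 0.8 oz
coconut milk: 2 tsp × 1/5 = 0.4 tsp
ketchup: 10 tbsp × 1/5 × 15 mL/tbsp = 30.0 mL

diced celery: 24.0 g; quinoa: 0.8 oz; coconut milk: 0.4 tsp; ketchup: 30.0 mL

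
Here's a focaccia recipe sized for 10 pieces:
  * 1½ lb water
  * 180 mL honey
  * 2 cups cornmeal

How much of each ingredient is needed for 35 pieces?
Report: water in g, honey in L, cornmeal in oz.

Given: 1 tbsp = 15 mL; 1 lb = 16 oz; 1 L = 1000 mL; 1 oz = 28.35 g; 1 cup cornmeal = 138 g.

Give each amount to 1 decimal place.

Scaling factor: 35/10 = 7/2 = 3.5.
water: 1.5 lb × 7/2 × 16 oz/lb × 28.35 g/oz = 2381.4 g
honey: 180 mL × 7/2 ÷ 1000 mL/L ≈ 0.6 L
cornmeal: 2 cup × 7/2 × 138 g/cup ÷ 28.35 g/oz ≈ 34.1 oz

water: 2381.4 g; honey: 0.6 L; cornmeal: 34.1 oz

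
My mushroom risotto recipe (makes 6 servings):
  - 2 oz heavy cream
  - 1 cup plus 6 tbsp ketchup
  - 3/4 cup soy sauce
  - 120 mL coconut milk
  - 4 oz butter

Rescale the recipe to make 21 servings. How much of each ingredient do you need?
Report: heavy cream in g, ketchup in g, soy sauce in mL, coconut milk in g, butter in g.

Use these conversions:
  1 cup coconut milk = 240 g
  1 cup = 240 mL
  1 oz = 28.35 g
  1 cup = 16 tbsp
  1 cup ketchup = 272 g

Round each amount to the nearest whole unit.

Scaling factor: 21/6 = 7/2 = 3.5.
heavy cream: 2 oz × 7/2 × 28.35 g/oz ≈ 198 g
ketchup: (1 cup + 6 tbsp = 1.375 cup) × 7/2 × 272 g/cup = 1309 g
soy sauce: 0.75 cup × 7/2 × 240 mL/cup = 630 mL
coconut milk: 120 mL × 7/2 ÷ 240 mL/cup × 240 g/cup = 420 g
butter: 4 oz × 7/2 × 28.35 g/oz ≈ 397 g

heavy cream: 198 g; ketchup: 1309 g; soy sauce: 630 mL; coconut milk: 420 g; butter: 397 g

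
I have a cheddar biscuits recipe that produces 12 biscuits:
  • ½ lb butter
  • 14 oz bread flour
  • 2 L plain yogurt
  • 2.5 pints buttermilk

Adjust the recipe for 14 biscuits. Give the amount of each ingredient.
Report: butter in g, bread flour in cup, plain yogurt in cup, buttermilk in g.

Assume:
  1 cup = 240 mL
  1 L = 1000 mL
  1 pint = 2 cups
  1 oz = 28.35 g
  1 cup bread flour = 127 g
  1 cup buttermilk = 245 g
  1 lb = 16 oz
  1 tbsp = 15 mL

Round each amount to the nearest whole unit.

butter: 265 g; bread flour: 4 cup; plain yogurt: 10 cup; buttermilk: 1429 g

Scaling factor: 14/12 = 7/6.
butter: 0.5 lb × 7/6 × 16 oz/lb × 28.35 g/oz ≈ 265 g
bread flour: 14 oz × 7/6 × 28.35 g/oz ÷ 127 g/cup ≈ 4 cup
plain yogurt: 2 L × 7/6 × 1000 mL/L ÷ 240 mL/cup ≈ 10 cup
buttermilk: 2.5 pint × 7/6 × 2 cup/pint × 245 g/cup ≈ 1429 g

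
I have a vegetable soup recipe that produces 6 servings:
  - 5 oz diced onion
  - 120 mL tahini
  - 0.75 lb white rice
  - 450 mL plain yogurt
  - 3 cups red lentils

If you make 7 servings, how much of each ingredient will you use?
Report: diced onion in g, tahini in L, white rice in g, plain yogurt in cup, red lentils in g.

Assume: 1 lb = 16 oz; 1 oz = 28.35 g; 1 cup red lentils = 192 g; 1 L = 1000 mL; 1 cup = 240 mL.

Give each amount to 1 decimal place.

Scaling factor: 7/6.
diced onion: 5 oz × 7/6 × 28.35 g/oz ≈ 165.4 g
tahini: 120 mL × 7/6 ÷ 1000 mL/L ≈ 0.1 L
white rice: 0.75 lb × 7/6 × 16 oz/lb × 28.35 g/oz = 396.9 g
plain yogurt: 450 mL × 7/6 ÷ 240 mL/cup ≈ 2.2 cup
red lentils: 3 cup × 7/6 × 192 g/cup = 672.0 g

diced onion: 165.4 g; tahini: 0.1 L; white rice: 396.9 g; plain yogurt: 2.2 cup; red lentils: 672.0 g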